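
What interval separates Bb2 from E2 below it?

diminished fifth

Descending from Bb2 to E2 is the same interval as ascending E2 to Bb2.
E to B spans five letter names (E-F-G-A-B), so the interval is some kind of fifth.
E2 to Bb2 spans 6 semitones — one semitone narrower than the perfect fifth (7) — giving a diminished fifth.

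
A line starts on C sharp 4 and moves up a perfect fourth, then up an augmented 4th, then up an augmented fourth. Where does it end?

A perfect fourth up from C#4 is F#4.
F#4 up an augmented fourth → B#4 (6 semitones).
Up an augmented fourth from B#4: E##5 (6 semitones up).

E double-sharp 5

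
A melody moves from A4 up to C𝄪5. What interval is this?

A to C spans three letter names (A-B-C): a third.
A4 to C##5 spans 5 semitones — one semitone wider than the major third (4) — giving an augmented third.

augmented third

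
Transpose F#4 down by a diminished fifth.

B#3

The fifth takes the letter from F down to B.
Moving 6 semitones down from F#4 (the size of a diminished fifth) reaches B#3.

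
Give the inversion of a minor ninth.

M7

First reduce the compound minor ninth to its simple form, a minor second.
The rule of nine gives the new number: 9 − 2 = 7, so a second becomes a seventh.
The quality also flips — minor becomes major — giving a major seventh.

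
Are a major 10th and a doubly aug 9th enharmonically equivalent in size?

Both span 16 semitones: a major tenth and a doubly augmented ninth are the same chromatic distance.

Yes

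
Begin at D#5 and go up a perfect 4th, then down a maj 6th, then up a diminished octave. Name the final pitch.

Bb5

A perfect fourth up from D#5 is G#5.
A major sixth down from G#5 is B4.
A diminished octave up from B4 is Bb5.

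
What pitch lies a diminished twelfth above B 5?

F 7

The twelfth's letter: B up five letter names plus an octave → F.
A diminished twelfth is 18 semitones; 18 semitones up from B5 gives F7.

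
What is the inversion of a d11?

First reduce the compound diminished eleventh to its simple form, a diminished fourth.
Inverted interval numbers add to nine, so a fourth pairs with a fifth (4 + 5 = 9).
Quality inverts too: diminished becomes augmented. That makes the inversion an augmented fifth.

augmented fifth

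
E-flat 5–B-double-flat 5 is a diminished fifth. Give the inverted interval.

The rule of nine gives the new number: 9 − 5 = 4, so a fifth becomes a fourth.
And diminished becomes augmented under inversion, so we get an augmented fourth.

augmented fourth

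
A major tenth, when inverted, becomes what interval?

First reduce the compound major tenth to its simple form, a major third.
The rule of nine gives the new number: 9 − 3 = 6, so a third becomes a sixth.
Quality inverts too: major becomes minor. That makes the inversion a minor sixth.

minor sixth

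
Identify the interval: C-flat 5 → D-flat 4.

m7

Descending from Cb5 to Db4 is the same interval as ascending Db4 to Cb5.
D to C spans seven letter names (D-E-F-G-A-B-C) — that makes it a seventh of some quality.
Db4 to Cb5 is 10 semitones, a half step short of the major seventh (11), so this is minor.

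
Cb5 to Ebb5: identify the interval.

minor third

C to E spans three letter names (C-D-E), so the interval is some kind of third.
A major third would be 4 semitones, but Cb5 to Ebb5 is 3 — one semitone narrower, making it a minor third.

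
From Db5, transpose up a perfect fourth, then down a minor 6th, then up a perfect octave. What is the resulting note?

Bb5

Up a perfect fourth from Db5: Gb5 (5 semitones up).
A minor sixth down from Gb5 is Bb4.
Bb4 up a perfect octave → Bb5 (12 semitones).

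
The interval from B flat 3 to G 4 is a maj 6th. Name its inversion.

minor 3rd

The rule of nine gives the new number: 9 − 6 = 3, so a sixth becomes a third.
And major becomes minor under inversion, so we get a minor third.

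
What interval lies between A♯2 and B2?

m2

A to B spans two letter names (A-B): a second.
A major second would be 2 semitones, but A#2 to B2 is 1 — one semitone narrower, making it a minor second.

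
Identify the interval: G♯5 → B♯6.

G to B spans three letter names (G-A-B), plus an octave — that makes it a tenth of some quality.
G#5 to B#6 is 16 semitones, matching the major tenth exactly, so the quality is major.
(Equivalently, a compound major third: a major third plus an octave.)

M10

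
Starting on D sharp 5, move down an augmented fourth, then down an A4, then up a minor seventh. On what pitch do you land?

D flat 5

Down an augmented fourth from D#5: A4 (6 semitones down).
A4 down an augmented fourth → Eb4 (6 semitones).
A minor seventh up from Eb4 is Db5.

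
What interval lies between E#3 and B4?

E to B spans five letter names (E-F-G-A-B), plus an octave — that makes it a twelfth of some quality.
The perfect twelfth is 19 semitones; here we have 18, one semitone narrower: diminished.
(Equivalently, a compound diminished fifth: a diminished fifth plus an octave.)

diminished twelfth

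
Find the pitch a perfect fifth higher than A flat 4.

The fifth takes the letter from A up to E.
Moving 7 semitones up from Ab4 (the size of a perfect fifth) reaches Eb5.

E flat 5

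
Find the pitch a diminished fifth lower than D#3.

G##2

The fifth takes the letter from D down to G.
A diminished fifth spans 6 semitones, so from D#3 the target pitch is G##2.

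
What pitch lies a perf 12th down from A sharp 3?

Counting five letter names plus an octave down from A lands on D.
Moving 19 semitones down from A#3 (the size of a perfect twelfth) reaches D#2.

D sharp 2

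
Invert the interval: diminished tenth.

augmented 6th

First reduce the compound diminished tenth to its simple form, a diminished third.
Inverted interval numbers add to nine, so a third pairs with a sixth (3 + 6 = 9).
The quality also flips — diminished becomes augmented — giving an augmented sixth.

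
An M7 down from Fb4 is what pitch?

Gbb3

The seventh takes the letter from F down to G.
A major seventh is 11 semitones; 11 semitones down from Fb4 gives Gbb3.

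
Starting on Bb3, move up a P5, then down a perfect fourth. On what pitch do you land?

C4

Up a perfect fifth from Bb3: F4 (7 semitones up).
F4 down a perfect fourth → C4 (5 semitones).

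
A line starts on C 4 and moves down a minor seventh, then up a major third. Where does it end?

F sharp 3

A minor seventh down from C4 is D3.
Up a major third from D3: F#3 (4 semitones up).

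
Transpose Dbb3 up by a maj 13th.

Six letters up from D (plus an octave) reaches B.
Moving 21 semitones up from Dbb3 (the size of a major thirteenth) reaches Bbb4.

Bbb4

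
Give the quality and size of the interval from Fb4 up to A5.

F to A spans three letter names (F-G-A), plus an octave, so the interval is some kind of tenth.
Fb4 to A5 spans 17 semitones — one semitone wider than the major tenth (16) — giving an augmented tenth.
(Equivalently, a compound augmented third: an augmented third plus an octave.)

augmented tenth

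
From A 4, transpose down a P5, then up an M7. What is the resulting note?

C sharp 5

Down a perfect fifth from A4: D4 (7 semitones down).
A major seventh up from D4 is C#5.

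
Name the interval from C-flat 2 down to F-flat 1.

perfect fifth

Descending from Cb2 to Fb1 is the same interval as ascending Fb1 to Cb2.
F to C spans five letter names (F-G-A-B-C), so the interval is some kind of fifth.
The perfect fifth spans 7 semitones, and Fb1 to Cb2 is exactly 7 semitones — so this is a perfect fifth.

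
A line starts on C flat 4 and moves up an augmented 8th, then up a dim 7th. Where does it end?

B double-flat 5

An augmented octave up from Cb4 is C5.
Up a diminished seventh from C5: Bbb5 (9 semitones up).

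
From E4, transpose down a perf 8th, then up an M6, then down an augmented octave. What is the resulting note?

C3

A perfect octave down from E4 is E3.
A major sixth up from E3 is C#4.
C#4 down an augmented octave → C3 (13 semitones).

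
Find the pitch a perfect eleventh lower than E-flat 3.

The eleventh's letter: E down four letter names plus an octave → B.
A perfect eleventh spans 17 semitones, so from Eb3 the target pitch is Bb1.

B-flat 1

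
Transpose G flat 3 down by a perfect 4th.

D flat 3

Counting four letter names down from G lands on D.
Moving 5 semitones down from Gb3 (the size of a perfect fourth) reaches Db3.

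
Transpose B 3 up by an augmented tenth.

D-double-sharp 5

The tenth's letter: B up three letter names plus an octave → D.
An augmented tenth spans 17 semitones, so from B3 the target pitch is D##5.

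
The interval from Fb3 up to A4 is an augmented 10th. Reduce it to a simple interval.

augmented 3rd

Subtracting seven from the interval number removes an octave: 10 − 7 = 3.
That makes an augmented tenth a compound augmented third — an octave plus an augmented third.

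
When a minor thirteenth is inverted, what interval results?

major 3rd

First reduce the compound minor thirteenth to its simple form, a minor sixth.
Interval numbers invert to sum to nine: 6 + 3 = 9, so a sixth inverts to a third.
The quality also flips — minor becomes major — giving a major third.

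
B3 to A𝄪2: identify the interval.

Descending from B3 to A##2 is the same interval as ascending A##2 to B3.
A to B spans two letter names (A-B), plus an octave, so the interval is some kind of ninth.
A##2 to B3 spans 12 semitones — two semitones narrower than the major ninth (14) — giving a diminished ninth.

diminished ninth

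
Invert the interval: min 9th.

First reduce the compound minor ninth to its simple form, a minor second.
Interval numbers invert to sum to nine: 2 + 7 = 9, so a second inverts to a seventh.
Quality inverts too: minor becomes major. That makes the inversion a major seventh.

major 7th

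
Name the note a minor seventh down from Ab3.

Bb2

Seven letter names down from A: B.
A minor seventh spans 10 semitones, so from Ab3 the target pitch is Bb2.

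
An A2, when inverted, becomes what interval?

d7

The rule of nine gives the new number: 9 − 2 = 7, so a second becomes a seventh.
Quality inverts too: augmented becomes diminished. That makes the inversion a diminished seventh.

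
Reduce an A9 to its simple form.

augmented second

Each octave removed subtracts seven from the number: 9 − 7 = 2.
So an augmented ninth is an octave plus an augmented second. The quality is unchanged.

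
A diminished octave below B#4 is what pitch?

The letter stays B (same as the start), shifted an octave down.
A diminished octave spans 11 semitones, so from B#4 the target pitch is B##3.

B##3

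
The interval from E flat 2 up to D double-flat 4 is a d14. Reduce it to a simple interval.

Subtracting seven from the interval number removes an octave: 14 − 7 = 7.
Quality carries through unchanged, so the simple form is a diminished seventh.

diminished seventh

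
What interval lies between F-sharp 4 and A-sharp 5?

major tenth

F to A spans three letter names (F-G-A), plus an octave — that makes it a tenth of some quality.
The major tenth spans 16 semitones, and F#4 to A#5 is exactly 16 semitones — so this is a major tenth.
(Equivalently, a compound major third: a major third plus an octave.)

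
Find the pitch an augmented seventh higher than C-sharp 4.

The seventh takes the letter from C up to B.
An augmented seventh spans 12 semitones, so from C#4 the target pitch is B##4.

B-double-sharp 4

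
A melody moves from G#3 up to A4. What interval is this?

m9

G to A spans two letter names (G-A), plus an octave: a ninth.
A major ninth would be 14 semitones, but G#3 to A4 is 13 — one semitone narrower, making it a minor ninth.
(Equivalently, a compound minor second: a minor second plus an octave.)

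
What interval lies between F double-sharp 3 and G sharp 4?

F to G spans two letter names (F-G), plus an octave — that makes it a ninth of some quality.
At 13 semitones, F##3→G#4 falls one short of a major ninth: minor.
(Equivalently, a compound minor second: a minor second plus an octave.)

m9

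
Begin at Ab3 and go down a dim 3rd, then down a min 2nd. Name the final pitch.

E#3

Ab3 down a diminished third → F#3 (2 semitones).
A minor second down from F#3 is E#3.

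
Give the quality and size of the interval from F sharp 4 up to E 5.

minor 7th

F to E spans seven letter names (F-G-A-B-C-D-E) — that makes it a seventh of some quality.
A major seventh would be 11 semitones, but F#4 to E5 is 10 — one semitone narrower, making it a minor seventh.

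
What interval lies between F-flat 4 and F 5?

F to F is the same letter name, plus an octave, so the interval is some kind of octave.
A perfect octave would be 12 semitones; Fb4 to F5 is 13, one semitone wider, so the interval is augmented.

augmented octave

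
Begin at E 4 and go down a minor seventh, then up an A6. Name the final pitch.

D double-sharp 4

A minor seventh down from E4 is F#3.
Up an augmented sixth from F#3: D##4 (10 semitones up).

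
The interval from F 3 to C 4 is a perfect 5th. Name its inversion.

P4

Inverted interval numbers add to nine, so a fifth pairs with a fourth (5 + 4 = 9).
And perfect stays perfect under inversion, so we get a perfect fourth.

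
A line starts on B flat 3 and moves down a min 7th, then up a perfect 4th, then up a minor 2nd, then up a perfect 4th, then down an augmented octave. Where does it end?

A minor seventh down from Bb3 is C3.
Up a perfect fourth from C3: F3 (5 semitones up).
F3 up a minor second → Gb3 (1 semitone).
A perfect fourth up from Gb3 is Cb4.
Down an augmented octave from Cb4: Cbb3 (13 semitones down).

C double-flat 3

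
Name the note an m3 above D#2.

F#2

The third takes the letter from D up to F.
Moving 3 semitones up from D#2 (the size of a minor third) reaches F#2.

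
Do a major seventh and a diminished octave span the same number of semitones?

A major seventh = 11 semitones = a diminished octave; enharmonically equal.

Yes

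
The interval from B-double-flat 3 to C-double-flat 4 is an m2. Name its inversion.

major 7th

Interval numbers invert to sum to nine: 2 + 7 = 9, so a second inverts to a seventh.
And minor becomes major under inversion, so we get a major seventh.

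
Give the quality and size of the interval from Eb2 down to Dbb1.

augmented ninth

Descending from Eb2 to Dbb1 is the same interval as ascending Dbb1 to Eb2.
D to E spans two letter names (D-E), plus an octave: a ninth.
Dbb1 to Eb2 spans 15 semitones — one semitone wider than the major ninth (14) — giving an augmented ninth.
(Equivalently, a compound augmented second: an augmented second plus an octave.)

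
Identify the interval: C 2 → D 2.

C to D spans two letter names (C-D), so the interval is some kind of second.
Counting semitones, C2→D2 is 2, which is the major second.

major 2nd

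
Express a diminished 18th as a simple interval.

Subtracting seven from the interval number removes an octave: 18 − 14 = 4.
That makes a diminished eighteenth a compound diminished fourth — 2 octaves plus a diminished fourth.

diminished 4th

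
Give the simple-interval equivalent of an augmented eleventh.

augmented fourth

Subtracting seven from the interval number removes an octave: 11 − 7 = 4.
Quality carries through unchanged, so the simple form is an augmented fourth.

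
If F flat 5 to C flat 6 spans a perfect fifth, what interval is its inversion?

perfect 4th

Inverted interval numbers add to nine, so a fifth pairs with a fourth (5 + 4 = 9).
And perfect stays perfect under inversion, so we get a perfect fourth.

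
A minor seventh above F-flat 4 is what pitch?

Seven letter names up from F: E.
A minor seventh spans 10 semitones, so from Fb4 the target pitch is Ebb5.

E-double-flat 5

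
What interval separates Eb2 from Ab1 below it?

perfect 5th

Descending from Eb2 to Ab1 is the same interval as ascending Ab1 to Eb2.
A to E spans five letter names (A-B-C-D-E): a fifth.
The perfect fifth spans 7 semitones, and Ab1 to Eb2 is exactly 7 semitones — so this is a perfect fifth.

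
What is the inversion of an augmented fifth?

diminished fourth

Interval numbers invert to sum to nine: 5 + 4 = 9, so a fifth inverts to a fourth.
The quality also flips — augmented becomes diminished — giving a diminished fourth.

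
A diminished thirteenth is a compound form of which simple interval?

Take out an octave (7 from the number): 13 − 7 = 6.
So a diminished thirteenth is an octave plus a diminished sixth. The quality is unchanged.

diminished 6th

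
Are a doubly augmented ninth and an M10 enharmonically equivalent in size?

Yes

Both span 16 semitones: a doubly augmented ninth and a major tenth are the same chromatic distance.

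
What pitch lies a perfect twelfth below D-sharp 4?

G-sharp 2

Five letters down from D (plus an octave) reaches G.
A perfect twelfth is 19 semitones; 19 semitones down from D#4 gives G#2.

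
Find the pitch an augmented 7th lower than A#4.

Bb3

Seven letter names down from A: B.
An augmented seventh spans 12 semitones, so from A#4 the target pitch is Bb3.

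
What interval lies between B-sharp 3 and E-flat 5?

B to E spans four letter names (B-C-D-E), plus an octave, so the interval is some kind of eleventh.
A perfect eleventh would be 17 semitones; B#3 to Eb5 is 15, two semitones narrower, so the interval is doubly diminished.
(Equivalently, a compound doubly diminished fourth: a doubly diminished fourth plus an octave.)

dd11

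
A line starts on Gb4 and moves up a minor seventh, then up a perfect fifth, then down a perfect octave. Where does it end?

Up a minor seventh from Gb4: Fb5 (10 semitones up).
A perfect fifth up from Fb5 is Cb6.
A perfect octave down from Cb6 is Cb5.

Cb5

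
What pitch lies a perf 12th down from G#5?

C#4

Counting five letter names plus an octave down from G lands on C.
A perfect twelfth spans 19 semitones, so from G#5 the target pitch is C#4.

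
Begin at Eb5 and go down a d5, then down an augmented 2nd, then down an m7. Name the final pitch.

Down a diminished fifth from Eb5: A4 (6 semitones down).
A4 down an augmented second → Gb4 (3 semitones).
A minor seventh down from Gb4 is Ab3.

Ab3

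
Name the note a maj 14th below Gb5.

Counting seven letter names plus an octave down from G lands on A.
A major fourteenth is 23 semitones; 23 semitones down from Gb5 gives Abb3.

Abb3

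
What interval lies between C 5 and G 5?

C to G spans five letter names (C-D-E-F-G), so the interval is some kind of fifth.
The perfect fifth spans 7 semitones, and C5 to G5 is exactly 7 semitones — so this is a perfect fifth.

P5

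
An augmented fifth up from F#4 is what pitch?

Counting five letter names up from F lands on C.
Moving 8 semitones up from F#4 (the size of an augmented fifth) reaches C##5.

C##5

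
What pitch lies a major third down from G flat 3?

E double-flat 3

Three letter names down from G: E.
Moving 4 semitones down from Gb3 (the size of a major third) reaches Ebb3.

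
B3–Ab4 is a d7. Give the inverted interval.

Interval numbers invert to sum to nine: 7 + 2 = 9, so a seventh inverts to a second.
The quality also flips — diminished becomes augmented — giving an augmented second.

augmented second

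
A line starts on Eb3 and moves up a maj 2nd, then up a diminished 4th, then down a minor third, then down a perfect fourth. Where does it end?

Db3

Eb3 up a major second → F3 (2 semitones).
F3 up a diminished fourth → Bbb3 (4 semitones).
Down a minor third from Bbb3: Gb3 (3 semitones down).
Gb3 down a perfect fourth → Db3 (5 semitones).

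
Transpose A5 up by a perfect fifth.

Five letter names up from A: E.
A perfect fifth spans 7 semitones, so from A5 the target pitch is E6.

E6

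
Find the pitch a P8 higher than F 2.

F 3

The letter stays F (same as the start), shifted an octave up.
A perfect octave spans 12 semitones, so from F2 the target pitch is F3.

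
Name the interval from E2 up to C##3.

augmented 6th

E to C spans six letter names (E-F-G-A-B-C) — that makes it a sixth of some quality.
The major sixth is 9 semitones; here we have 10, one semitone wider: augmented.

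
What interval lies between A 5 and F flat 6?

diminished sixth

A to F spans six letter names (A-B-C-D-E-F): a sixth.
A5 to Fb6 spans 7 semitones — two semitones narrower than the major sixth (9) — giving a diminished sixth.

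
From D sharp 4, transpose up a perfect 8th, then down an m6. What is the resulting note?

A perfect octave up from D#4 is D#5.
A minor sixth down from D#5 is F##4.

F double-sharp 4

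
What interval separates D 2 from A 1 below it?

perfect 4th

Descending from D2 to A1 is the same interval as ascending A1 to D2.
A to D spans four letter names (A-B-C-D): a fourth.
Counting semitones, A1→D2 is 5, which is the perfect fourth.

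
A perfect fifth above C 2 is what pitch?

G 2

Five letter names up from C: G.
A perfect fifth is 7 semitones; 7 semitones up from C2 gives G2.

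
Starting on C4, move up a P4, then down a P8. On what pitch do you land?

F3

Up a perfect fourth from C4: F4 (5 semitones up).
A perfect octave down from F4 is F3.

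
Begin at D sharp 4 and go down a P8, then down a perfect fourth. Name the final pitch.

D#4 down a perfect octave → D#3 (12 semitones).
Down a perfect fourth from D#3: A#2 (5 semitones down).

A sharp 2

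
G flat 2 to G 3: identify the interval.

augmented 8th

G to G is the same letter name, plus an octave — that makes it an octave of some quality.
Gb2 to G3 spans 13 semitones — one semitone wider than the perfect octave (12) — giving an augmented octave.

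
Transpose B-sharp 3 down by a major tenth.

G-sharp 2

Three letters down from B (plus an octave) reaches G.
A major tenth is 16 semitones; 16 semitones down from B#3 gives G#2.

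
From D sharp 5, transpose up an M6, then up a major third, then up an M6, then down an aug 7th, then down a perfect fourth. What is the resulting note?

Up a major sixth from D#5: B#5 (9 semitones up).
Up a major third from B#5: D##6 (4 semitones up).
Up a major sixth from D##6: B##6 (9 semitones up).
B##6 down an augmented seventh → C#6 (12 semitones).
C#6 down a perfect fourth → G#5 (5 semitones).

G sharp 5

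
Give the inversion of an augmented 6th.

diminished 3rd

Interval numbers invert to sum to nine: 6 + 3 = 9, so a sixth inverts to a third.
Quality inverts too: augmented becomes diminished. That makes the inversion a diminished third.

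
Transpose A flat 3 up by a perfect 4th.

D flat 4

Counting four letter names up from A lands on D.
Moving 5 semitones up from Ab3 (the size of a perfect fourth) reaches Db4.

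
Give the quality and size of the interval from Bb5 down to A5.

minor second

Descending from Bb5 to A5 is the same interval as ascending A5 to Bb5.
A to B spans two letter names (A-B): a second.
A major second would be 2 semitones, but A5 to Bb5 is 1 — one semitone narrower, making it a minor second.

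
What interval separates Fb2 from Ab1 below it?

Descending from Fb2 to Ab1 is the same interval as ascending Ab1 to Fb2.
A to F spans six letter names (A-B-C-D-E-F), so the interval is some kind of sixth.
Ab1 to Fb2 is 8 semitones, a half step short of the major sixth (9), so this is minor.

minor 6th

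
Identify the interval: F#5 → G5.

F to G spans two letter names (F-G), so the interval is some kind of second.
F#5 to G5 is 1 semitone, a half step short of the major second (2), so this is minor.

minor second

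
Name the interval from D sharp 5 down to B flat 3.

Descending from D#5 to Bb3 is the same interval as ascending Bb3 to D#5.
B to D spans three letter names (B-C-D), plus an octave — that makes it a tenth of some quality.
Bb3 to D#5 spans 17 semitones — one semitone wider than the major tenth (16) — giving an augmented tenth.
(Equivalently, a compound augmented third: an augmented third plus an octave.)

augmented tenth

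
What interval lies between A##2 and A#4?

diminished fifteenth

A to A is the same letter name, plus 2 octaves: a fifteenth.
A perfect fifteenth would be 24 semitones; A##2 to A#4 is 23, one semitone narrower, so the interval is diminished.
(Equivalently, a compound diminished octave: a diminished octave plus an octave.)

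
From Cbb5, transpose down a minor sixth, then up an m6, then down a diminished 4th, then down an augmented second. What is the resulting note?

Fbb4

A minor sixth down from Cbb5 is Ebb4.
Ebb4 up a minor sixth → Cbb5 (8 semitones).
Down a diminished fourth from Cbb5: Gb4 (4 semitones down).
Gb4 down an augmented second → Fbb4 (3 semitones).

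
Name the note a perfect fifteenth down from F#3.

The letter stays F (same as the start), shifted two octaves down.
Moving 24 semitones down from F#3 (the size of a perfect fifteenth) reaches F#1.

F#1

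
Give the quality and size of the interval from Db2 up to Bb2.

major sixth

D to B spans six letter names (D-E-F-G-A-B) — that makes it a sixth of some quality.
The major sixth spans 9 semitones, and Db2 to Bb2 is exactly 9 semitones — so this is a major sixth.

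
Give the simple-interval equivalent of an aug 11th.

A4

Take out an octave (7 from the number): 11 − 7 = 4.
Quality carries through unchanged, so the simple form is an augmented fourth.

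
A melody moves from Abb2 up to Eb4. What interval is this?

augmented twelfth

A to E spans five letter names (A-B-C-D-E), plus an octave — that makes it a twelfth of some quality.
The perfect twelfth is 19 semitones; here we have 20, one semitone wider: augmented.
(Equivalently, a compound augmented fifth: an augmented fifth plus an octave.)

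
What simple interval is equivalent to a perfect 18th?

Each octave removed subtracts seven from the number: 18 − 14 = 4.
Quality carries through unchanged, so the simple form is a perfect fourth.

P4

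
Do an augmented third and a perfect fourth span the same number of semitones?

Yes

Both span 5 semitones: an augmented third and a perfect fourth are the same chromatic distance.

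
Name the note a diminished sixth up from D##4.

B4

Counting six letter names up from D lands on B.
A diminished sixth spans 7 semitones, so from D##4 the target pitch is B4.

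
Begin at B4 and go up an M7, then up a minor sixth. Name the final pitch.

F#6

A major seventh up from B4 is A#5.
A#5 up a minor sixth → F#6 (8 semitones).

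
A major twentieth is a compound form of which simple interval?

major sixth

Each octave removed subtracts seven from the number: 20 − 14 = 6.
So a major twentieth is 2 octaves plus a major sixth. The quality is unchanged.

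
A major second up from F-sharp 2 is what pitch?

G-sharp 2

The second takes the letter from F up to G.
Moving 2 semitones up from F#2 (the size of a major second) reaches G#2.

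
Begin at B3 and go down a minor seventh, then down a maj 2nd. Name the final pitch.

B2

Down a minor seventh from B3: C#3 (10 semitones down).
A major second down from C#3 is B2.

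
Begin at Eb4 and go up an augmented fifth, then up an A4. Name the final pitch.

E#5

An augmented fifth up from Eb4 is B4.
Up an augmented fourth from B4: E#5 (6 semitones up).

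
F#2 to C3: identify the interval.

F to C spans five letter names (F-G-A-B-C): a fifth.
The perfect fifth is 7 semitones; here we have 6, one semitone narrower: diminished.

diminished 5th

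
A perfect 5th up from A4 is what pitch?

Five letter names up from A: E.
A perfect fifth spans 7 semitones, so from A4 the target pitch is E5.

E5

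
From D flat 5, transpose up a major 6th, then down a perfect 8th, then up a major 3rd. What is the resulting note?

A major sixth up from Db5 is Bb5.
A perfect octave down from Bb5 is Bb4.
A major third up from Bb4 is D5.

D 5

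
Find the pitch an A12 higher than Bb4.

Five letters up from B (plus an octave) reaches F.
An augmented twelfth spans 20 semitones, so from Bb4 the target pitch is F#6.

F#6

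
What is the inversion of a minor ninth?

major seventh

First reduce the compound minor ninth to its simple form, a minor second.
The rule of nine gives the new number: 9 − 2 = 7, so a second becomes a seventh.
Quality inverts too: minor becomes major. That makes the inversion a major seventh.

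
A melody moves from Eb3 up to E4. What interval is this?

E to E is the same letter name, plus an octave — that makes it an octave of some quality.
Eb3 to E4 spans 13 semitones — one semitone wider than the perfect octave (12) — giving an augmented octave.

augmented 8th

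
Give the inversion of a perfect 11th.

First reduce the compound perfect eleventh to its simple form, a perfect fourth.
Interval numbers invert to sum to nine: 4 + 5 = 9, so a fourth inverts to a fifth.
The quality also flips — perfect stays perfect — giving a perfect fifth.

P5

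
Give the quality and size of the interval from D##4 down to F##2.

Descending from D##4 to F##2 is the same interval as ascending F##2 to D##4.
F to D spans six letter names (F-G-A-B-C-D), plus an octave, so the interval is some kind of thirteenth.
The major thirteenth spans 21 semitones, and F##2 to D##4 is exactly 21 semitones — so this is a major thirteenth.
(Equivalently, a compound major sixth: a major sixth plus an octave.)

major thirteenth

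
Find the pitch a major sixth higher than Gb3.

Eb4

The sixth takes the letter from G up to E.
A major sixth spans 9 semitones, so from Gb3 the target pitch is Eb4.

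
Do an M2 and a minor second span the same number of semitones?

No

2 semitones (major second) vs 1 semitone (minor second): not equal.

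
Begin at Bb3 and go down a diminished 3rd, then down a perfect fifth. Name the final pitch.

C#3

Bb3 down a diminished third → G#3 (2 semitones).
G#3 down a perfect fifth → C#3 (7 semitones).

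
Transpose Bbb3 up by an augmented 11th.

Eb5

Four letters up from B (plus an octave) reaches E.
An augmented eleventh is 18 semitones; 18 semitones up from Bbb3 gives Eb5.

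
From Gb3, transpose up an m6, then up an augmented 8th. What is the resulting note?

Eb5

Gb3 up a minor sixth → Ebb4 (8 semitones).
Up an augmented octave from Ebb4: Eb5 (13 semitones up).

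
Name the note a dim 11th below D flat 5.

A 3

Counting four letter names plus an octave down from D lands on A.
Moving 16 semitones down from Db5 (the size of a diminished eleventh) reaches A3.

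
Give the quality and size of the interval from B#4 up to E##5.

B to E spans four letter names (B-C-D-E) — that makes it a fourth of some quality.
B#4 to E##5 spans 6 semitones — one semitone wider than the perfect fourth (5) — giving an augmented fourth.

augmented fourth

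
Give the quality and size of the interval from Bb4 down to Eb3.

perfect twelfth

Descending from Bb4 to Eb3 is the same interval as ascending Eb3 to Bb4.
E to B spans five letter names (E-F-G-A-B), plus an octave: a twelfth.
Counting semitones, Eb3→Bb4 is 19, which is the perfect twelfth.
(Equivalently, a compound perfect fifth: a perfect fifth plus an octave.)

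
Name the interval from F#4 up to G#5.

M9

F to G spans two letter names (F-G), plus an octave: a ninth.
F#4 to G#5 is 14 semitones, matching the major ninth exactly, so the quality is major.
(Equivalently, a compound major second: a major second plus an octave.)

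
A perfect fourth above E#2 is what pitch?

A#2

Four letter names up from E: A.
A perfect fourth spans 5 semitones, so from E#2 the target pitch is A#2.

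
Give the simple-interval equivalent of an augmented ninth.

Subtracting seven from the interval number removes an octave: 9 − 7 = 2.
Quality carries through unchanged, so the simple form is an augmented second.

A2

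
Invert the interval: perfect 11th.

First reduce the compound perfect eleventh to its simple form, a perfect fourth.
The rule of nine gives the new number: 9 − 4 = 5, so a fourth becomes a fifth.
And perfect stays perfect under inversion, so we get a perfect fifth.

perfect fifth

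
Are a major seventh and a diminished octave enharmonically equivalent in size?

Yes

Both span 11 semitones: a major seventh and a diminished octave are the same chromatic distance.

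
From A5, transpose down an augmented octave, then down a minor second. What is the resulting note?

An augmented octave down from A5 is Ab4.
A minor second down from Ab4 is G4.

G4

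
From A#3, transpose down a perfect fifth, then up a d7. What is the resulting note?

C4

Down a perfect fifth from A#3: D#3 (7 semitones down).
D#3 up a diminished seventh → C4 (9 semitones).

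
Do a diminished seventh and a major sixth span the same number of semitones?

Yes

Both span 9 semitones: a diminished seventh and a major sixth are the same chromatic distance.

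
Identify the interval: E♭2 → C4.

major thirteenth

E to C spans six letter names (E-F-G-A-B-C), plus an octave, so the interval is some kind of thirteenth.
The major thirteenth spans 21 semitones, and Eb2 to C4 is exactly 21 semitones — so this is a major thirteenth.
(Equivalently, a compound major sixth: a major sixth plus an octave.)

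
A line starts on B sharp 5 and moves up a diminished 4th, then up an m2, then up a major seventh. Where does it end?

A diminished fourth up from B#5 is E6.
A minor second up from E6 is F6.
F6 up a major seventh → E7 (11 semitones).

E 7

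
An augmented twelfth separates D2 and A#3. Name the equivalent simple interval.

augmented fifth

Each octave removed subtracts seven from the number: 12 − 7 = 5.
Quality carries through unchanged, so the simple form is an augmented fifth.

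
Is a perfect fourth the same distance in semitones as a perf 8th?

No

A perfect fourth spans 5 semitones; a perfect octave spans 12 semitones. They differ by 7.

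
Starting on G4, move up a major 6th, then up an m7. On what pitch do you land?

Up a major sixth from G4: E5 (9 semitones up).
E5 up a minor seventh → D6 (10 semitones).

D6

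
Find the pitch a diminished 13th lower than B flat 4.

Counting six letter names plus an octave down from B lands on D.
Moving 19 semitones down from Bb4 (the size of a diminished thirteenth) reaches D#3.

D sharp 3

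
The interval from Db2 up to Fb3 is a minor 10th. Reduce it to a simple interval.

Subtracting seven from the interval number removes an octave: 10 − 7 = 3.
Quality carries through unchanged, so the simple form is a minor third.

minor third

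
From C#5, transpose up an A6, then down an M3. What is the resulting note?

F##5

C#5 up an augmented sixth → A##5 (10 semitones).
Down a major third from A##5: F##5 (4 semitones down).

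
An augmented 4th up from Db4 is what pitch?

G4

The fourth takes the letter from D up to G.
An augmented fourth spans 6 semitones, so from Db4 the target pitch is G4.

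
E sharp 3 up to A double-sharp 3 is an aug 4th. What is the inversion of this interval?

Interval numbers invert to sum to nine: 4 + 5 = 9, so a fourth inverts to a fifth.
And augmented becomes diminished under inversion, so we get a diminished fifth.

diminished 5th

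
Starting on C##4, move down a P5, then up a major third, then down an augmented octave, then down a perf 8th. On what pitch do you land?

A#1

C##4 down a perfect fifth → F##3 (7 semitones).
F##3 up a major third → A##3 (4 semitones).
An augmented octave down from A##3 is A#2.
Down a perfect octave from A#2: A#1 (12 semitones down).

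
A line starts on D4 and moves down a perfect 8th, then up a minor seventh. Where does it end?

Down a perfect octave from D4: D3 (12 semitones down).
A minor seventh up from D3 is C4.

C4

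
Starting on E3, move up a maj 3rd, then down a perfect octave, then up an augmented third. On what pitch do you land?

Up a major third from E3: G#3 (4 semitones up).
Down a perfect octave from G#3: G#2 (12 semitones down).
Up an augmented third from G#2: B##2 (5 semitones up).

B##2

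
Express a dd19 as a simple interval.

Each octave removed subtracts seven from the number: 19 − 14 = 5.
Quality carries through unchanged, so the simple form is a doubly diminished fifth.

doubly diminished fifth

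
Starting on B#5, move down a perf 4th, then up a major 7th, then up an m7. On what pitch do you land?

D##7

B#5 down a perfect fourth → F##5 (5 semitones).
A major seventh up from F##5 is E##6.
E##6 up a minor seventh → D##7 (10 semitones).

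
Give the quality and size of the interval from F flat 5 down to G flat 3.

minor 14th

Descending from Fb5 to Gb3 is the same interval as ascending Gb3 to Fb5.
G to F spans seven letter names (G-A-B-C-D-E-F), plus an octave — that makes it a fourteenth of some quality.
Gb3 to Fb5 is 22 semitones, a half step short of the major fourteenth (23), so this is minor.
(Equivalently, a compound minor seventh: a minor seventh plus an octave.)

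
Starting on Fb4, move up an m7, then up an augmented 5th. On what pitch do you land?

Up a minor seventh from Fb4: Ebb5 (10 semitones up).
Up an augmented fifth from Ebb5: Bb5 (8 semitones up).

Bb5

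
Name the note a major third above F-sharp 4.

A-sharp 4

The third takes the letter from F up to A.
A major third spans 4 semitones, so from F#4 the target pitch is A#4.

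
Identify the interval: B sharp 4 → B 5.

diminished octave

B to B is the same letter name, plus an octave, so the interval is some kind of octave.
B#4 to B5 spans 11 semitones — one semitone narrower than the perfect octave (12) — giving a diminished octave.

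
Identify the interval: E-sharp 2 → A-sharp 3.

perfect eleventh

E to A spans four letter names (E-F-G-A), plus an octave — that makes it an eleventh of some quality.
E#2 to A#3 is 17 semitones, matching the perfect eleventh exactly, so the quality is perfect.
(Equivalently, a compound perfect fourth: a perfect fourth plus an octave.)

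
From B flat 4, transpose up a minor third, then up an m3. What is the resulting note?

F flat 5

A minor third up from Bb4 is Db5.
Up a minor third from Db5: Fb5 (3 semitones up).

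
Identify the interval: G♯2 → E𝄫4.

dd13

G to E spans six letter names (G-A-B-C-D-E), plus an octave — that makes it a thirteenth of some quality.
A major thirteenth would be 21 semitones; G#2 to Ebb4 is 18, three semitones narrower, so the interval is doubly diminished.
(Equivalently, a compound doubly diminished sixth: a doubly diminished sixth plus an octave.)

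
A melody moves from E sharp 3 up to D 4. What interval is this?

E to D spans seven letter names (E-F-G-A-B-C-D) — that makes it a seventh of some quality.
E#3 to D4 spans 9 semitones — two semitones narrower than the major seventh (11) — giving a diminished seventh.

diminished 7th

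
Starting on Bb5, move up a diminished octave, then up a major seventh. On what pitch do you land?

Up a diminished octave from Bb5: Bbb6 (11 semitones up).
A major seventh up from Bbb6 is Ab7.

Ab7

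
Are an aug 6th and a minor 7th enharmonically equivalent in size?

An augmented sixth = 10 semitones = a minor seventh; enharmonically equal.

Yes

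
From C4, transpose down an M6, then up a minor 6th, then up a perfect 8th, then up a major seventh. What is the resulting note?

C4 down a major sixth → Eb3 (9 semitones).
Eb3 up a minor sixth → Cb4 (8 semitones).
Up a perfect octave from Cb4: Cb5 (12 semitones up).
A major seventh up from Cb5 is Bb5.

Bb5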